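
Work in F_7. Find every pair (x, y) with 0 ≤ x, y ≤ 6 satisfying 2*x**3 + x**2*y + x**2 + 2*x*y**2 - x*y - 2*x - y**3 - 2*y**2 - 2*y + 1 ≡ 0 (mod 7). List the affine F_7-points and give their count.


Affine F_7-points: {(1, 4), (1, 5), (5, 0), (6, 4)}; count = 4.

For each of the 49 pairs (x, y) ∈ F_7², evaluate f(x, y) mod 7. Record the zeros.
  x = 0: [0↦1, 1↦3, 2↦2, 3↦6, 4↦2, 5↦5, 6↦2]  zeros at y ∈ ∅
  x = 1: [0↦2, 1↦6, 2↦4, 3↦4, 4↦0, 5↦0, 6↦5]  zeros at y ∈ {4, 5}
  x = 2: [0↦3, 1↦4, 2↦3, 3↦1, 4↦6, 5↦5, 6↦6]  zeros at y ∈ ∅
  x = 3: [0↦2, 1↦2, 2↦4, 3↦2, 4↦4, 5↦4, 6↦3]  zeros at y ∈ ∅
  x = 4: [0↦4, 1↦5, 2↦5, 3↦5, 4↦6, 5↦2, 6↦1]  zeros at y ∈ ∅
  x = 5: [0↦0, 1↦4, 2↦4, 3↦1, 4↦3, 5↦4, 6↦5]  zeros at y ∈ {0}
  x = 6: [0↦2, 1↦4, 2↦6, 3↦2, 4↦0, 5↦1, 6↦6]  zeros at y ∈ {4}
Collecting zeros: affine points = {(1, 4), (1, 5), (5, 0), (6, 4)}.
Total count |C(F_7)_aff| = 4.


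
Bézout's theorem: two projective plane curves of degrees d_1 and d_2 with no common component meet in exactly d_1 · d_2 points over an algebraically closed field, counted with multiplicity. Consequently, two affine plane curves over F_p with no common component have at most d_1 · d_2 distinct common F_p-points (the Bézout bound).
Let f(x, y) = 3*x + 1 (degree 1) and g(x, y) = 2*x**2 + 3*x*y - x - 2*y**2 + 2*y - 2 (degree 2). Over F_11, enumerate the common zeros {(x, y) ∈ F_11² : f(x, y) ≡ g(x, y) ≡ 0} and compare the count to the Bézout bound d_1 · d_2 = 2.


Common zeros: {(7, 1), (7, 5)}; count = 2; Bézout bound = 2.

deg(f) = 1, deg(g) = 2, so Bézout bound = 2.
Scan x ∈ F_11. For each x, list the y ∈ F_11 with f(x, y) ≡ 0 and those with g(x, y) ≡ 0 (mod 11); the common zeros in that column are the intersection.
  x = 0: f ≡ 0 at y ∈ ∅; g ≡ 0 at y ∈ ∅; common: ∅.
  x = 1: f ≡ 0 at y ∈ ∅; g ≡ 0 at y ∈ ∅; common: ∅.
  x = 2: f ≡ 0 at y ∈ ∅; g ≡ 0 at y ∈ ∅; common: ∅.
  x = 3: f ≡ 0 at y ∈ ∅; g ≡ 0 at y ∈ {1, 10}; common: ∅.
  x = 4: f ≡ 0 at y ∈ ∅; g ≡ 0 at y ∈ ∅; common: ∅.
  x = 5: f ≡ 0 at y ∈ ∅; g ≡ 0 at y ∈ ∅; common: ∅.
  x = 6: f ≡ 0 at y ∈ ∅; g ≡ 0 at y ∈ ∅; common: ∅.
  x = 7: f ≡ 0 at y ∈ {0, 1, 2, 3, 4, 5, 6, 7, 8, 9, 10}; g ≡ 0 at y ∈ {1, 5}; common: {1, 5}.
  x = 8: f ≡ 0 at y ∈ ∅; g ≡ 0 at y ∈ {5, 8}; common: ∅.
  x = 9: f ≡ 0 at y ∈ ∅; g ≡ 0 at y ∈ {3, 6}; common: ∅.
  x = 10: f ≡ 0 at y ∈ ∅; g ≡ 0 at y ∈ {6, 10}; common: ∅.
Collecting: common zeros = {(7, 1), (7, 5)}, so the count is 2.
Comparison with the Bézout bound: 2 ≤ 2 = deg(f)·deg(g), as expected for curves with no common component (the bound is attained).


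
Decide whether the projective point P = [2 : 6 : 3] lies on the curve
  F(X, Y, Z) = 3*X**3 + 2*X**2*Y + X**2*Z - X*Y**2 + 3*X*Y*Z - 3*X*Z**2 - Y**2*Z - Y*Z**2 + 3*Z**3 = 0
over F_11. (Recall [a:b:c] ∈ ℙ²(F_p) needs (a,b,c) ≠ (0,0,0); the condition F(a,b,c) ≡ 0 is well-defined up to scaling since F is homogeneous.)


F(2,6,3) ≡ 7 (mod 11); P is NOT on the curve.

Evaluate F(2, 6, 3) term-by-term (mod 11).
  3*X**3 ↦ 3·8·1·1 = 24
  2*X**2*Y ↦ 2·4·6·1 = 48
  X**2*Z ↦ 1·4·1·3 = 12
  -X*Y**2 ↦ -1·2·36·1 = -72
  3*X*Y*Z ↦ 3·2·6·3 = 108
  -3*X*Z**2 ↦ -3·2·1·9 = -54
  -Y**2*Z ↦ -1·1·36·3 = -108
  -Y*Z**2 ↦ -1·1·6·9 = -54
  3*Z**3 ↦ 3·1·1·27 = 81
Sum: F(2, 6, 3) = (24) + (48) + (12) + (-72) + (108) + (-54) + (-108) + (-54) + (81) = -15.
Reducing mod 11: -15 ≡ 7 (mod 11).
Since F(a, b, c) ≡ 7 ≠ 0 (mod 11), P does NOT lie on the curve.


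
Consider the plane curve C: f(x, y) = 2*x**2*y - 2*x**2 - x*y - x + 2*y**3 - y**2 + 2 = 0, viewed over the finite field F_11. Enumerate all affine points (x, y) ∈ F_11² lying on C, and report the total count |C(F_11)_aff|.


Affine F_11-points: {(2, 3), (2, 7), (4, 9), (6, 7), (7, 1), (9, 9), (10, 3)}; count = 7.

For each of the 121 pairs (x, y) ∈ F_11², evaluate f(x, y) mod 11. Record the zeros.
  x = 0: [0↦2, 1↦3, 2↦3, 3↦3, 4↦4, 5↦7, 6↦2, 7↦1, 8↦5, 9↦4, 10↦10]  zeros at y ∈ ∅
  x = 1: [0↦10, 1↦1, 2↦2, 3↦3, 4↦5, 5↦9, 6↦5, 7↦5, 8↦10, 9↦10, 10↦6]  zeros at y ∈ ∅
  x = 2: [0↦3, 1↦10, 2↦5, 3↦0, 4↦7, 5↦5, 6↦6, 7↦0, 8↦10, 9↦4, 10↦5]  zeros at y ∈ {3, 7}
  x = 3: [0↦3, 1↦8, 2↦1, 3↦5, 4↦10, 5↦6, 6↦5, 7↦8, 8↦5, 9↦8, 10↦7]  zeros at y ∈ ∅
  x = 4: [0↦10, 1↦6, 2↦1, 3↦7, 4↦3, 5↦1, 6↦2, 7↦7, 8↦6, 9↦0, 10↦1]  zeros at y ∈ {9}
  x = 5: [0↦2, 1↦4, 2↦5, 3↦6, 4↦8, 5↦1, 6↦8, 7↦8, 8↦2, 9↦2, 10↦9]  zeros at y ∈ ∅
  x = 6: [0↦1, 1↦2, 2↦2, 3↦2, 4↦3, 5↦6, 6↦1, 7↦0, 8↦4, 9↦3, 10↦9]  zeros at y ∈ {7}
  x = 7: [0↦7, 1↦0, 2↦3, 3↦6, 4↦10, 5↦5, 6↦3, 7↦5, 8↦1, 9↦3, 10↦1]  zeros at y ∈ {1}
  x = 8: [0↦9, 1↦9, 2↦8, 3↦7, 4↦7, 5↦9, 6↦3, 7↦1, 8↦4, 9↦2, 10↦7]  zeros at y ∈ ∅
  x = 9: [0↦7, 1↦7, 2↦6, 3↦5, 4↦5, 5↦7, 6↦1, 7↦10, 8↦2, 9↦0, 10↦5]  zeros at y ∈ {9}
  x = 10: [0↦1, 1↦5, 2↦8, 3↦0, 4↦4, 5↦10, 6↦8, 7↦10, 8↦6, 9↦8, 10↦6]  zeros at y ∈ {3}
Collecting zeros: affine points = {(2, 3), (2, 7), (4, 9), (6, 7), (7, 1), (9, 9), (10, 3)}.
Total count |C(F_11)_aff| = 7.


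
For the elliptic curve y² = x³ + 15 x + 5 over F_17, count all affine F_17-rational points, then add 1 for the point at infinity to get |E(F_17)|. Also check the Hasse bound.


Affine points = {(1, 2), (1, 15), (2, 3), (2, 14), (3, 3), (3, 14), (5, 1), (5, 16), (8, 5), (8, 12), (9, 6), (9, 11), (10, 4), (10, 13), (12, 3), (12, 14), (13, 0), (14, 1), (14, 16), (15, 1), (15, 16)}; affine count = 21; |E(F_17)| = 22.

Discriminant check: Δ ∝ 4a³ + 27b² = 4·15³ + 27·5² = 4·3375 + 27·25 ≡ 14 (mod 17). Nonzero ⇒ E is nonsingular.
For each x ∈ F_17, compute rhs = x³ + 15·x + 5 mod 17, then count y ∈ F_17 with y² ≡ rhs.
  x = 0: rhs = 5, matching y values: none (0 points).
  x = 1: rhs = 4, matching y values: 2, 15 (2 points).
  x = 2: rhs = 9, matching y values: 3, 14 (2 points).
  x = 3: rhs = 9, matching y values: 3, 14 (2 points).
  x = 4: rhs = 10, matching y values: none (0 points).
  x = 5: rhs = 1, matching y values: 1, 16 (2 points).
  x = 6: rhs = 5, matching y values: none (0 points).
  x = 7: rhs = 11, matching y values: none (0 points).
  x = 8: rhs = 8, matching y values: 5, 12 (2 points).
  x = 9: rhs = 2, matching y values: 6, 11 (2 points).
  x = 10: rhs = 16, matching y values: 4, 13 (2 points).
  x = 11: rhs = 5, matching y values: none (0 points).
  x = 12: rhs = 9, matching y values: 3, 14 (2 points).
  x = 13: rhs = 0, matching y values: 0 (1 points).
  x = 14: rhs = 1, matching y values: 1, 16 (2 points).
  x = 15: rhs = 1, matching y values: 1, 16 (2 points).
  x = 16: rhs = 6, matching y values: none (0 points).
Total affine count: 21.
Full point count |E(F_17)| = 21 + 1 = 22.
Hasse bound: |22 − (17+1)| = |4| = 4 ≤ 2√17 ≈ 8.2462 ✓.


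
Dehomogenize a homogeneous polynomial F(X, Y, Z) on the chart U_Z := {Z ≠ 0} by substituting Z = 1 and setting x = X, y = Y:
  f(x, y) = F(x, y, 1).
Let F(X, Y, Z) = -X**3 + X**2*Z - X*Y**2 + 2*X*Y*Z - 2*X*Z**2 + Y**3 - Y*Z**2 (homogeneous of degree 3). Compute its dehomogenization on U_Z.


f(x, y) = -x**3 + x**2 - x*y**2 + 2*x*y - 2*x + y**3 - y

On U_Z we set Z = 1. Each monomial c·X^i·Y^j·Z^k in F becomes c·x^i·y^j·1^k = c·x^i·y^j.
Substituting Z = 1: F(X, Y, 1) = -x**3 + x**2 - x*y**2 + 2*x*y - 2*x + y**3 - y.
Note: deg(f) ≤ deg(F) = 3; strict inequality happens when F is divisible by Z (lost terms).


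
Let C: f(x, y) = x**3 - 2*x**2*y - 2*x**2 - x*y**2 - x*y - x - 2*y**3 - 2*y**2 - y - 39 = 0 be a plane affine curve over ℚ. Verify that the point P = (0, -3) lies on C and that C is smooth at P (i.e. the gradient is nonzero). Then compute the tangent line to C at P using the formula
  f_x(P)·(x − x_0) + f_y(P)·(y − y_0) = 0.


Tangent line at P: -7*x - 43*y - 129 = 0.

Step 1: f(0, -3) = 0, so P lies on C.
Step 2: partial derivatives
  f_x(x, y) = 3*x**2 - 4*x*y - 4*x - y**2 - y - 1, f_y(x, y) = -2*x**2 - 2*x*y - x - 6*y**2 - 4*y - 1.
  f_x(P) = -7, f_y(P) = -43 (gradient nonzero, so P is smooth).
Step 3: tangent line at P: -7·(x − 0) + -43·(y − -3) = 0.
Expanding: -7*x - 43*y - 129 = 0.


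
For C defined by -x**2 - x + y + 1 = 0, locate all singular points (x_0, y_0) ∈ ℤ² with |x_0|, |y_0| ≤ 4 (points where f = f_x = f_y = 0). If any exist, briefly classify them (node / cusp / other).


No singular points in the scanned grid; C is smooth there.

Compute partial derivatives:
  f_x = -2*x - 1.
  f_y = 1.
f_y = 1 is a nonzero constant, so f_y never vanishes: no point (x, y) can satisfy f = f_x = f_y = 0. In particular no (x, y) ∈ {−4, ..., 4}² is singular; the curve is smooth.


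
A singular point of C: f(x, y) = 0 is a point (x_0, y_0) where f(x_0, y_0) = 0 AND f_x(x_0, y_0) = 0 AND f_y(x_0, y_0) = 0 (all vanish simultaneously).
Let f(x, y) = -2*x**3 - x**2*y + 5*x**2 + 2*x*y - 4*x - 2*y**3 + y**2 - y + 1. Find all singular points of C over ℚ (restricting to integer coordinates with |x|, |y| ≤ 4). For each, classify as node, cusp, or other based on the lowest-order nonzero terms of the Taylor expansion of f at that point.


Singular points: {(1, 0)}; classification: node.

Compute partial derivatives:
  f_x = -6*x**2 - 2*x*y + 10*x + 2*y - 4.
  f_y = -x**2 + 2*x - 6*y**2 + 2*y - 1.
Scan x_0 ∈ {−4, ..., 4}. For each x_0, f_y(x_0, y) is a polynomial in y; find its integer roots y ∈ {−4, ..., 4}, then test f_x and f at those candidates.
  x = -4: f_y(-4, y) = -6*y**2 + 2*y - 25; no integer root y with |y| ≤ 4.
  x = -3: f_y(-3, y) = -6*y**2 + 2*y - 16; no integer root y with |y| ≤ 4.
  x = -2: f_y(-2, y) = -6*y**2 + 2*y - 9; no integer root y with |y| ≤ 4.
  x = -1: f_y(-1, y) = -6*y**2 + 2*y - 4; no integer root y with |y| ≤ 4.
  x = 0: f_y(0, y) = -6*y**2 + 2*y - 1; no integer root y with |y| ≤ 4.
  x = 1: f_y(1, y) = -6*y**2 + 2*y; vanishes at y ∈ {0}. (1, 0): f_x = 0, f = 0 — SINGULAR.
  x = 2: f_y(2, y) = -6*y**2 + 2*y - 1; no integer root y with |y| ≤ 4.
  x = 3: f_y(3, y) = -6*y**2 + 2*y - 4; no integer root y with |y| ≤ 4.
  x = 4: f_y(4, y) = -6*y**2 + 2*y - 9; no integer root y with |y| ≤ 4.
Only singular point on the grid: (1, 0).
Classify: substitute x = 1 + u, y = 0 + v and expand: f = -2*u**3 - u**2*v - u**2 - 2*v**3 + v**2.
No constant or linear terms (consistent with a singular point). Quadratic part: -u**2 + v**2. Cubic part: -2*u**3 - u**2*v - 2*v**3.
The quadratic part v**2 - u**2 = (v − u)(v + u) splits into two distinct linear factors, so there are two distinct tangent lines y − 0 = ±(x − 1) — this is a node (ordinary double point).
Classification: node.


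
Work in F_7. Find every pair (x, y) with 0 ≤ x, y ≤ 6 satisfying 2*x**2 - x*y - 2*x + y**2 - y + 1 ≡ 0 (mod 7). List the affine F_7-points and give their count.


Affine F_7-points: {(0, 3), (0, 5), (1, 1), (4, 1), (4, 4), (6, 3), (6, 4)}; count = 7.

For each of the 49 pairs (x, y) ∈ F_7², evaluate f(x, y) mod 7. Record the zeros.
  x = 0: [0↦1, 1↦1, 2↦3, 3↦0, 4↦6, 5↦0, 6↦3]  zeros at y ∈ {3, 5}
  x = 1: [0↦1, 1↦0, 2↦1, 3↦4, 4↦2, 5↦2, 6↦4]  zeros at y ∈ {1}
  x = 2: [0↦5, 1↦3, 2↦3, 3↦5, 4↦2, 5↦1, 6↦2]  zeros at y ∈ ∅
  x = 3: [0↦6, 1↦3, 2↦2, 3↦3, 4↦6, 5↦4, 6↦4]  zeros at y ∈ ∅
  x = 4: [0↦4, 1↦0, 2↦5, 3↦5, 4↦0, 5↦4, 6↦3]  zeros at y ∈ {1, 4}
  x = 5: [0↦6, 1↦1, 2↦5, 3↦4, 4↦5, 5↦1, 6↦6]  zeros at y ∈ ∅
  x = 6: [0↦5, 1↦6, 2↦2, 3↦0, 4↦0, 5↦2, 6↦6]  zeros at y ∈ {3, 4}
Collecting zeros: affine points = {(0, 3), (0, 5), (1, 1), (4, 1), (4, 4), (6, 3), (6, 4)}.
Total count |C(F_7)_aff| = 7.


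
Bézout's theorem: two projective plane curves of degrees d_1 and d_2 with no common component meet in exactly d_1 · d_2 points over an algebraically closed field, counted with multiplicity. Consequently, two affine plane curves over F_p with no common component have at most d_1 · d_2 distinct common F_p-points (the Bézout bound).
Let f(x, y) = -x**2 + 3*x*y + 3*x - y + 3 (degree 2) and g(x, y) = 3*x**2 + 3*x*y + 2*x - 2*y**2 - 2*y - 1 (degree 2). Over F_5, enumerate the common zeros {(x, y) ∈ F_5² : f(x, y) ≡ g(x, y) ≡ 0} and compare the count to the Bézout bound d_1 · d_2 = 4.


Common zeros: {(0, 3), (2, 0), (2, 2)}; count = 3; Bézout bound = 4.

deg(f) = 2, deg(g) = 2, so Bézout bound = 4.
Scan x ∈ F_5. For each x, list the y ∈ F_5 with f(x, y) ≡ 0 and those with g(x, y) ≡ 0 (mod 5); the common zeros in that column are the intersection.
  x = 0: f ≡ 0 at y ∈ {3}; g ≡ 0 at y ∈ {1, 3}; common: {3}.
  x = 1: f ≡ 0 at y ∈ {0}; g ≡ 0 at y ∈ ∅; common: ∅.
  x = 2: f ≡ 0 at y ∈ {0, 1, 2, 3, 4}; g ≡ 0 at y ∈ {0, 2}; common: {0, 2}.
  x = 3: f ≡ 0 at y ∈ {4}; g ≡ 0 at y ∈ {3}; common: ∅.
  x = 4: f ≡ 0 at y ∈ {1}; g ≡ 0 at y ∈ {0}; common: ∅.
Collecting: common zeros = {(0, 3), (2, 0), (2, 2)}, so the count is 3.
Comparison with the Bézout bound: 3 ≤ 4 = deg(f)·deg(g), as expected for curves with no common component (the affine F_5-count falls short of the bound because intersections may lie at infinity, over extension fields, or carry multiplicity).


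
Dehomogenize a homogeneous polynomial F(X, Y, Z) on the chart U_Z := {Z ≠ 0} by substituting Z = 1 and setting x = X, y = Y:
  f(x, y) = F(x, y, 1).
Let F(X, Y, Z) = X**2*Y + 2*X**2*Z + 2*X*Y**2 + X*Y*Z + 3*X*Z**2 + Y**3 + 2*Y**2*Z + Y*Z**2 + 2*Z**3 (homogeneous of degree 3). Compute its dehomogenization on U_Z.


f(x, y) = x**2*y + 2*x**2 + 2*x*y**2 + x*y + 3*x + y**3 + 2*y**2 + y + 2

On U_Z we set Z = 1. Each monomial c·X^i·Y^j·Z^k in F becomes c·x^i·y^j·1^k = c·x^i·y^j.
Substituting Z = 1: F(X, Y, 1) = x**2*y + 2*x**2 + 2*x*y**2 + x*y + 3*x + y**3 + 2*y**2 + y + 2.
Note: deg(f) ≤ deg(F) = 3; strict inequality happens when F is divisible by Z (lost terms).


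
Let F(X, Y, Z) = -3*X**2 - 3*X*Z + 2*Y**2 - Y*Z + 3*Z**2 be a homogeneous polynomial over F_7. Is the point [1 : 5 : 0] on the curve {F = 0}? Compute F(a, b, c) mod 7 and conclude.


F(1,5,0) ≡ 5 (mod 7); P is NOT on the curve.

Evaluate F(1, 5, 0) term-by-term (mod 7).
  -3*X**2 ↦ -3·1·1·1 = -3
  -3*X*Z ↦ -3·1·1·0 = 0
  2*Y**2 ↦ 2·1·25·1 = 50
  -Y*Z ↦ -1·1·5·0 = 0
  3*Z**2 ↦ 3·1·1·0 = 0
Sum: F(1, 5, 0) = (-3) + (0) + (50) + (0) + (0) = 47.
Reducing mod 7: 47 ≡ 5 (mod 7).
Since F(a, b, c) ≡ 5 ≠ 0 (mod 7), P does NOT lie on the curve.


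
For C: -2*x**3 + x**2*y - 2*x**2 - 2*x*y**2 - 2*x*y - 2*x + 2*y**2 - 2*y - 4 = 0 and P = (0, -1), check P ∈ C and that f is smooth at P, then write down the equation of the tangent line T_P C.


Tangent line at P: -2*x - 6*y - 6 = 0.

Step 1: f(0, -1) = 0, so P lies on C.
Step 2: partial derivatives
  f_x(x, y) = -6*x**2 + 2*x*y - 4*x - 2*y**2 - 2*y - 2, f_y(x, y) = x**2 - 4*x*y - 2*x + 4*y - 2.
  f_x(P) = -2, f_y(P) = -6 (gradient nonzero, so P is smooth).
Step 3: tangent line at P: -2·(x − 0) + -6·(y − -1) = 0.
Expanding: -2*x - 6*y - 6 = 0.


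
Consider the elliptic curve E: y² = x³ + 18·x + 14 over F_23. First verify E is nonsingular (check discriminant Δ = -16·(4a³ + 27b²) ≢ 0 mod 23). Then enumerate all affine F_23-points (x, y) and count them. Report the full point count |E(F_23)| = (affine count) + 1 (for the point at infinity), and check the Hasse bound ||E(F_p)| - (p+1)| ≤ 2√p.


Affine points = {(2, 9), (2, 14), (3, 7), (3, 16), (4, 9), (4, 14), (6, 4), (6, 19), (7, 0), (8, 7), (8, 16), (9, 10), (9, 13), (11, 5), (11, 18), (12, 7), (12, 16), (15, 5), (15, 18), (17, 9), (17, 14), (18, 11), (18, 12), (19, 4), (19, 19), (20, 5), (20, 18), (21, 4), (21, 19), (22, 8), (22, 15)}; affine count = 31; |E(F_23)| = 32.

Discriminant check: Δ ∝ 4a³ + 27b² = 4·18³ + 27·14² = 4·5832 + 27·196 ≡ 8 (mod 23). Nonzero ⇒ E is nonsingular.
For each x ∈ F_23, compute rhs = x³ + 18·x + 14 mod 23, then count y ∈ F_23 with y² ≡ rhs.
  x = 0: rhs = 14, matching y values: none (0 points).
  x = 1: rhs = 10, matching y values: none (0 points).
  x = 2: rhs = 12, matching y values: 9, 14 (2 points).
  x = 3: rhs = 3, matching y values: 7, 16 (2 points).
  x = 4: rhs = 12, matching y values: 9, 14 (2 points).
  x = 5: rhs = 22, matching y values: none (0 points).
  x = 6: rhs = 16, matching y values: 4, 19 (2 points).
  x = 7: rhs = 0, matching y values: 0 (1 points).
  x = 8: rhs = 3, matching y values: 7, 16 (2 points).
  x = 9: rhs = 8, matching y values: 10, 13 (2 points).
  x = 10: rhs = 21, matching y values: none (0 points).
  x = 11: rhs = 2, matching y values: 5, 18 (2 points).
  x = 12: rhs = 3, matching y values: 7, 16 (2 points).
  x = 13: rhs = 7, matching y values: none (0 points).
  x = 14: rhs = 20, matching y values: none (0 points).
  x = 15: rhs = 2, matching y values: 5, 18 (2 points).
  x = 16: rhs = 5, matching y values: none (0 points).
  x = 17: rhs = 12, matching y values: 9, 14 (2 points).
  x = 18: rhs = 6, matching y values: 11, 12 (2 points).
  x = 19: rhs = 16, matching y values: 4, 19 (2 points).
  x = 20: rhs = 2, matching y values: 5, 18 (2 points).
  x = 21: rhs = 16, matching y values: 4, 19 (2 points).
  x = 22: rhs = 18, matching y values: 8, 15 (2 points).
Total affine count: 31.
Full point count |E(F_23)| = 31 + 1 = 32.
Hasse bound: |32 − (23+1)| = |8| = 8 ≤ 2√23 ≈ 9.5917 ✓.


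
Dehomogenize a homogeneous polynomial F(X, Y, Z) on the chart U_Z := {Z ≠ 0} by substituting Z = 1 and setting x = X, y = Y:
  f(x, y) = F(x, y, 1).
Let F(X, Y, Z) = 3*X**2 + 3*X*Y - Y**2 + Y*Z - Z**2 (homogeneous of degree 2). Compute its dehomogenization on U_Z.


f(x, y) = 3*x**2 + 3*x*y - y**2 + y - 1

On U_Z we set Z = 1. Each monomial c·X^i·Y^j·Z^k in F becomes c·x^i·y^j·1^k = c·x^i·y^j.
Substituting Z = 1: F(X, Y, 1) = 3*x**2 + 3*x*y - y**2 + y - 1.
Note: deg(f) ≤ deg(F) = 2; strict inequality happens when F is divisible by Z (lost terms).


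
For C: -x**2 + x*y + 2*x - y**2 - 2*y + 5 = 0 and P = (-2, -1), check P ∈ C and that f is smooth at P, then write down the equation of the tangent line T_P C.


Tangent line at P: 5*x - 2*y + 8 = 0.

Step 1: f(-2, -1) = 0, so P lies on C.
Step 2: partial derivatives
  f_x(x, y) = -2*x + y + 2, f_y(x, y) = x - 2*y - 2.
  f_x(P) = 5, f_y(P) = -2 (gradient nonzero, so P is smooth).
Step 3: tangent line at P: 5·(x − -2) + -2·(y − -1) = 0.
Expanding: 5*x - 2*y + 8 = 0.


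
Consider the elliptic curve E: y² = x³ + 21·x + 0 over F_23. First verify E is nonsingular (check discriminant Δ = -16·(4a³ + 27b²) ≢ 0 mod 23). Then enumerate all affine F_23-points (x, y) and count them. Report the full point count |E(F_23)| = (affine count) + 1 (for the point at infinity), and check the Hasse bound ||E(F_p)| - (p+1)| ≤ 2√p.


Affine points = {(0, 0), (2, 2), (2, 21), (5, 0), (8, 6), (8, 17), (12, 5), (12, 18), (13, 3), (13, 20), (14, 5), (14, 18), (16, 4), (16, 19), (17, 7), (17, 16), (18, 0), (19, 6), (19, 17), (20, 5), (20, 18), (22, 1), (22, 22)}; affine count = 23; |E(F_23)| = 24.

Discriminant check: Δ ∝ 4a³ + 27b² = 4·21³ + 27·0² = 4·9261 + 27·0 ≡ 14 (mod 23). Nonzero ⇒ E is nonsingular.
For each x ∈ F_23, compute rhs = x³ + 21·x + 0 mod 23, then count y ∈ F_23 with y² ≡ rhs.
  x = 0: rhs = 0, matching y values: 0 (1 points).
  x = 1: rhs = 22, matching y values: none (0 points).
  x = 2: rhs = 4, matching y values: 2, 21 (2 points).
  x = 3: rhs = 21, matching y values: none (0 points).
  x = 4: rhs = 10, matching y values: none (0 points).
  x = 5: rhs = 0, matching y values: 0 (1 points).
  x = 6: rhs = 20, matching y values: none (0 points).
  x = 7: rhs = 7, matching y values: none (0 points).
  x = 8: rhs = 13, matching y values: 6, 17 (2 points).
  x = 9: rhs = 21, matching y values: none (0 points).
  x = 10: rhs = 14, matching y values: none (0 points).
  x = 11: rhs = 21, matching y values: none (0 points).
  x = 12: rhs = 2, matching y values: 5, 18 (2 points).
  x = 13: rhs = 9, matching y values: 3, 20 (2 points).
  x = 14: rhs = 2, matching y values: 5, 18 (2 points).
  x = 15: rhs = 10, matching y values: none (0 points).
  x = 16: rhs = 16, matching y values: 4, 19 (2 points).
  x = 17: rhs = 3, matching y values: 7, 16 (2 points).
  x = 18: rhs = 0, matching y values: 0 (1 points).
  x = 19: rhs = 13, matching y values: 6, 17 (2 points).
  x = 20: rhs = 2, matching y values: 5, 18 (2 points).
  x = 21: rhs = 19, matching y values: none (0 points).
  x = 22: rhs = 1, matching y values: 1, 22 (2 points).
Total affine count: 23.
Full point count |E(F_23)| = 23 + 1 = 24.
Hasse bound: |24 − (23+1)| = |0| = 0 ≤ 2√23 ≈ 9.5917 ✓.


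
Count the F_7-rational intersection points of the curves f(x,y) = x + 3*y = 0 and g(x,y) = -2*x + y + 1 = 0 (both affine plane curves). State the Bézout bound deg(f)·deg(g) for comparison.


Common zeros: ∅; count = 0; Bézout bound = 1.

deg(f) = 1, deg(g) = 1, so Bézout bound = 1.
Scan x ∈ F_7. For each x, list the y ∈ F_7 with f(x, y) ≡ 0 and those with g(x, y) ≡ 0 (mod 7); the common zeros in that column are the intersection.
  x = 0: f ≡ 0 at y ∈ {0}; g ≡ 0 at y ∈ {6}; common: ∅.
  x = 1: f ≡ 0 at y ∈ {2}; g ≡ 0 at y ∈ {1}; common: ∅.
  x = 2: f ≡ 0 at y ∈ {4}; g ≡ 0 at y ∈ {3}; common: ∅.
  x = 3: f ≡ 0 at y ∈ {6}; g ≡ 0 at y ∈ {5}; common: ∅.
  x = 4: f ≡ 0 at y ∈ {1}; g ≡ 0 at y ∈ {0}; common: ∅.
  x = 5: f ≡ 0 at y ∈ {3}; g ≡ 0 at y ∈ {2}; common: ∅.
  x = 6: f ≡ 0 at y ∈ {5}; g ≡ 0 at y ∈ {4}; common: ∅.
Collecting: common zeros = ∅, so the count is 0.
Comparison with the Bézout bound: 0 ≤ 1 = deg(f)·deg(g), as expected for curves with no common component (the affine F_7-count falls short of the bound because intersections may lie at infinity, over extension fields, or carry multiplicity).


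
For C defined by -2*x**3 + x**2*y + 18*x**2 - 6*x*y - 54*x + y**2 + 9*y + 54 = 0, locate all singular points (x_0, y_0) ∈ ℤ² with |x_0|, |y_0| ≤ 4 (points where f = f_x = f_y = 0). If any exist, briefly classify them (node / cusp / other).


Singular points: {(3, 0)}; classification: cusp.

Compute partial derivatives:
  f_x = -6*x**2 + 2*x*y + 36*x - 6*y - 54.
  f_y = x**2 - 6*x + 2*y + 9.
Scan x_0 ∈ {−4, ..., 4}. For each x_0, f_y(x_0, y) is a polynomial in y; find its integer roots y ∈ {−4, ..., 4}, then test f_x and f at those candidates.
  x = -4: f_y(-4, y) = 2*y + 49; no integer root y with |y| ≤ 4.
  x = -3: f_y(-3, y) = 2*y + 36; no integer root y with |y| ≤ 4.
  x = -2: f_y(-2, y) = 2*y + 25; no integer root y with |y| ≤ 4.
  x = -1: f_y(-1, y) = 2*y + 16; no integer root y with |y| ≤ 4.
  x = 0: f_y(0, y) = 2*y + 9; no integer root y with |y| ≤ 4.
  x = 1: f_y(1, y) = 2*y + 4; vanishes at y ∈ {-2}. (1, -2): f_x = -16 ≠ 0.
  x = 2: f_y(2, y) = 2*y + 1; no integer root y with |y| ≤ 4.
  x = 3: f_y(3, y) = 2*y; vanishes at y ∈ {0}. (3, 0): f_x = 0, f = 0 — SINGULAR.
  x = 4: f_y(4, y) = 2*y + 1; no integer root y with |y| ≤ 4.
Only singular point on the grid: (3, 0).
Classify: substitute x = 3 + u, y = 0 + v and expand: f = -2*u**3 + u**2*v + v**2.
No constant or linear terms (consistent with a singular point). Quadratic part: v**2. Cubic part: -2*u**3 + u**2*v.
The quadratic part v**2 is a perfect square, so there is a single (double) tangent line v = 0, i.e. y = 0. Restricting the cubic part to that line (v = 0) leaves -2*u**3 ≠ 0, so f is not divisible by v and the branch is v² ≈ 2*u**3 to lowest order — this is a cusp.
Classification: cusp.


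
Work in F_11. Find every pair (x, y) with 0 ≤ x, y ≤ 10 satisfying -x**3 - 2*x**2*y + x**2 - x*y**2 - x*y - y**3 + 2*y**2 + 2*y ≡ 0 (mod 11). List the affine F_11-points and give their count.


Affine F_11-points: {(0, 0), (0, 6), (0, 7), (1, 0), (2, 3), (4, 2), (7, 2), (8, 2), (8, 4), (8, 10), (9, 1), (9, 5), (9, 9), (10, 7)}; count = 14.

For each of the 121 pairs (x, y) ∈ F_11², evaluate f(x, y) mod 11. Record the zeros.
  x = 0: [0↦0, 1↦3, 2↦4, 3↦8, 4↦9, 5↦1, 6↦0, 7↦0, 8↦6, 9↦1, 10↦1]  zeros at y ∈ {0, 6, 7}
  x = 1: [0↦0, 1↦10, 2↦5, 3↦1, 4↦3, 5↦5, 6↦1, 7↦7, 8↦6, 9↦3, 10↦3]  zeros at y ∈ {0}
  x = 2: [0↦7, 1↦9, 2↦5, 3↦0, 4↦10, 5↦7, 6↦7, 7↦4, 8↦3, 9↦9, 10↦5]  zeros at y ∈ {3}
  x = 3: [0↦4, 1↦5, 2↦9, 3↦10, 4↦2, 5↦1, 6↦1, 7↦7, 8↦2, 9↦2, 10↦1]  zeros at y ∈ ∅
  x = 4: [0↦7, 1↦3, 2↦0, 3↦3, 4↦6, 5↦3, 6↦10, 7↦10, 8↦8, 9↦9, 10↦7]  zeros at y ∈ {2}
  x = 5: [0↦10, 1↦8, 2↦5, 3↦6, 4↦5, 5↦7, 6↦6, 7↦7, 8↦4, 9↦2, 10↦6]  zeros at y ∈ ∅
  x = 6: [0↦7, 1↦3, 2↦7, 3↦2, 4↦4, 5↦7, 6↦5, 7↦3, 8↦6, 9↦8, 10↦3]  zeros at y ∈ ∅
  x = 7: [0↦3, 1↦4, 2↦0, 3↦7, 4↦8, 5↦8, 6↦1, 7↦3, 8↦8, 9↦10, 10↦3]  zeros at y ∈ {2}
  x = 8: [0↦3, 1↦5, 2↦0, 3↦4, 4↦0, 5↦4, 6↦10, 7↦1, 8↦4, 9↦2, 10↦0]  zeros at y ∈ {2, 4, 10}
  x = 9: [0↦1, 1↦0, 2↦1, 3↦9, 4↦7, 5↦0, 6↦4, 7↦2, 8↦10, 9↦0, 10↦10]  zeros at y ∈ {1, 5, 9}
  x = 10: [0↦2, 1↦5, 2↦8, 3↦5, 4↦1, 5↦1, 6↦10, 7↦0, 8↦9, 9↦9, 10↦5]  zeros at y ∈ {7}
Collecting zeros: affine points = {(0, 0), (0, 6), (0, 7), (1, 0), (2, 3), (4, 2), (7, 2), (8, 2), (8, 4), (8, 10), (9, 1), (9, 5), (9, 9), (10, 7)}.
Total count |C(F_11)_aff| = 14.


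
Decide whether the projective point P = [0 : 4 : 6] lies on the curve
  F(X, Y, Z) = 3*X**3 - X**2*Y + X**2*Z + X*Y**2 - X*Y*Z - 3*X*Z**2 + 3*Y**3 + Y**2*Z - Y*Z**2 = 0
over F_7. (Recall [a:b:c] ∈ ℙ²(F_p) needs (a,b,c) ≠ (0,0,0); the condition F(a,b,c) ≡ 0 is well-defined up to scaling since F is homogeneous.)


F(0,4,6) ≡ 4 (mod 7); P is NOT on the curve.

Evaluate F(0, 4, 6) term-by-term (mod 7).
  3*X**3 ↦ 3·0·1·1 = 0
  -X**2*Y ↦ -1·0·4·1 = 0
  X**2*Z ↦ 1·0·1·6 = 0
  X*Y**2 ↦ 1·0·16·1 = 0
  -X*Y*Z ↦ -1·0·4·6 = 0
  -3*X*Z**2 ↦ -3·0·1·36 = 0
  3*Y**3 ↦ 3·1·64·1 = 192
  Y**2*Z ↦ 1·1·16·6 = 96
  -Y*Z**2 ↦ -1·1·4·36 = -144
Sum: F(0, 4, 6) = (0) + (0) + (0) + (0) + (0) + (0) + (192) + (96) + (-144) = 144.
Reducing mod 7: 144 ≡ 4 (mod 7).
Since F(a, b, c) ≡ 4 ≠ 0 (mod 7), P does NOT lie on the curve.


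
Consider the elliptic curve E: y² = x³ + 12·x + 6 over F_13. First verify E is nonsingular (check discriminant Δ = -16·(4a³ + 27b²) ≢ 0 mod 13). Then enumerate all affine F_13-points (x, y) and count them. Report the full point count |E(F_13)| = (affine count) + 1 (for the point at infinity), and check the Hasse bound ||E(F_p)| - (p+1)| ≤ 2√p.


Affine points = {(2, 5), (2, 8), (3, 2), (3, 11), (4, 1), (4, 12), (5, 3), (5, 10), (7, 2), (7, 11), (8, 4), (8, 9), (11, 0)}; affine count = 13; |E(F_13)| = 14.

Discriminant check: Δ ∝ 4a³ + 27b² = 4·12³ + 27·6² = 4·1728 + 27·36 ≡ 6 (mod 13). Nonzero ⇒ E is nonsingular.
For each x ∈ F_13, compute rhs = x³ + 12·x + 6 mod 13, then count y ∈ F_13 with y² ≡ rhs.
  x = 0: rhs = 6, matching y values: none (0 points).
  x = 1: rhs = 6, matching y values: none (0 points).
  x = 2: rhs = 12, matching y values: 5, 8 (2 points).
  x = 3: rhs = 4, matching y values: 2, 11 (2 points).
  x = 4: rhs = 1, matching y values: 1, 12 (2 points).
  x = 5: rhs = 9, matching y values: 3, 10 (2 points).
  x = 6: rhs = 8, matching y values: none (0 points).
  x = 7: rhs = 4, matching y values: 2, 11 (2 points).
  x = 8: rhs = 3, matching y values: 4, 9 (2 points).
  x = 9: rhs = 11, matching y values: none (0 points).
  x = 10: rhs = 8, matching y values: none (0 points).
  x = 11: rhs = 0, matching y values: 0 (1 points).
  x = 12: rhs = 6, matching y values: none (0 points).
Total affine count: 13.
Full point count |E(F_13)| = 13 + 1 = 14.
Hasse bound: |14 − (13+1)| = |0| = 0 ≤ 2√13 ≈ 7.2111 ✓.


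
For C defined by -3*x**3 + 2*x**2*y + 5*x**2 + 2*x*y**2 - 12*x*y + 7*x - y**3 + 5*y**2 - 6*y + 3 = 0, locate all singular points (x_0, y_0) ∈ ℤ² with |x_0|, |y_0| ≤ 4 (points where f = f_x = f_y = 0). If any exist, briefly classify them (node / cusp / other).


Singular points: {(1, 2)}; classification: cusp.

Compute partial derivatives:
  f_x = -9*x**2 + 4*x*y + 10*x + 2*y**2 - 12*y + 7.
  f_y = 2*x**2 + 4*x*y - 12*x - 3*y**2 + 10*y - 6.
Scan x_0 ∈ {−4, ..., 4}. For each x_0, f_y(x_0, y) is a polynomial in y; find its integer roots y ∈ {−4, ..., 4}, then test f_x and f at those candidates.
  x = -4: f_y(-4, y) = -3*y**2 - 6*y + 74; no integer root y with |y| ≤ 4.
  x = -3: f_y(-3, y) = -3*y**2 - 2*y + 48; no integer root y with |y| ≤ 4.
  x = -2: f_y(-2, y) = -3*y**2 + 2*y + 26; no integer root y with |y| ≤ 4.
  x = -1: f_y(-1, y) = -3*y**2 + 6*y + 8; no integer root y with |y| ≤ 4.
  x = 0: f_y(0, y) = -3*y**2 + 10*y - 6; no integer root y with |y| ≤ 4.
  x = 1: f_y(1, y) = -3*y**2 + 14*y - 16; vanishes at y ∈ {2}. (1, 2): f_x = 0, f = 0 — SINGULAR.
  x = 2: f_y(2, y) = -3*y**2 + 18*y - 22; no integer root y with |y| ≤ 4.
  x = 3: f_y(3, y) = -3*y**2 + 22*y - 24; no integer root y with |y| ≤ 4.
  x = 4: f_y(4, y) = -3*y**2 + 26*y - 22; no integer root y with |y| ≤ 4.
Only singular point on the grid: (1, 2).
Classify: substitute x = 1 + u, y = 2 + v and expand: f = -3*u**3 + 2*u**2*v + 2*u*v**2 - v**3 + v**2.
No constant or linear terms (consistent with a singular point). Quadratic part: v**2. Cubic part: -3*u**3 + 2*u**2*v + 2*u*v**2 - v**3.
The quadratic part v**2 is a perfect square, so there is a single (double) tangent line v = 0, i.e. y = 2. Restricting the cubic part to that line (v = 0) leaves -3*u**3 ≠ 0, so f is not divisible by v and the branch is v² ≈ 3*u**3 to lowest order — this is a cusp.
Classification: cusp.


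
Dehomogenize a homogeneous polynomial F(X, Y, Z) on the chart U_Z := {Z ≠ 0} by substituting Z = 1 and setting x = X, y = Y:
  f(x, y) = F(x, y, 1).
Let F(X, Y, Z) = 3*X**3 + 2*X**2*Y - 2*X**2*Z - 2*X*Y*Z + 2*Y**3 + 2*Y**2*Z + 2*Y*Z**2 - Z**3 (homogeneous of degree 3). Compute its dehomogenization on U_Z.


f(x, y) = 3*x**3 + 2*x**2*y - 2*x**2 - 2*x*y + 2*y**3 + 2*y**2 + 2*y - 1

On U_Z we set Z = 1. Each monomial c·X^i·Y^j·Z^k in F becomes c·x^i·y^j·1^k = c·x^i·y^j.
Substituting Z = 1: F(X, Y, 1) = 3*x**3 + 2*x**2*y - 2*x**2 - 2*x*y + 2*y**3 + 2*y**2 + 2*y - 1.
Note: deg(f) ≤ deg(F) = 3; strict inequality happens when F is divisible by Z (lost terms).


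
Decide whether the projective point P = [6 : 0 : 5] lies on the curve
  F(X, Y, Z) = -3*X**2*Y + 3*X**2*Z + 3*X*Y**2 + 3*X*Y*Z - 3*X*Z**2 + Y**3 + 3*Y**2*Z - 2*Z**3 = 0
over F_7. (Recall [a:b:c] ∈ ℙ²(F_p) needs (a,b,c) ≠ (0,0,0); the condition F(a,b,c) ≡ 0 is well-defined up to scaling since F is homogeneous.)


F(6,0,5) ≡ 1 (mod 7); P is NOT on the curve.

Evaluate F(6, 0, 5) term-by-term (mod 7).
  -3*X**2*Y ↦ -3·36·0·1 = 0
  3*X**2*Z ↦ 3·36·1·5 = 540
  3*X*Y**2 ↦ 3·6·0·1 = 0
  3*X*Y*Z ↦ 3·6·0·5 = 0
  -3*X*Z**2 ↦ -3·6·1·25 = -450
  Y**3 ↦ 1·1·0·1 = 0
  3*Y**2*Z ↦ 3·1·0·5 = 0
  -2*Z**3 ↦ -2·1·1·125 = -250
Sum: F(6, 0, 5) = (0) + (540) + (0) + (0) + (-450) + (0) + (0) + (-250) = -160.
Reducing mod 7: -160 ≡ 1 (mod 7).
Since F(a, b, c) ≡ 1 ≠ 0 (mod 7), P does NOT lie on the curve.


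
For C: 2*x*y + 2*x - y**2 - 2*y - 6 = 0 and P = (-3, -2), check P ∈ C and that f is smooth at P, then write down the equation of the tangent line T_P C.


Tangent line at P: -2*x - 4*y - 14 = 0.

Step 1: f(-3, -2) = 0, so P lies on C.
Step 2: partial derivatives
  f_x(x, y) = 2*y + 2, f_y(x, y) = 2*x - 2*y - 2.
  f_x(P) = -2, f_y(P) = -4 (gradient nonzero, so P is smooth).
Step 3: tangent line at P: -2·(x − -3) + -4·(y − -2) = 0.
Expanding: -2*x - 4*y - 14 = 0.


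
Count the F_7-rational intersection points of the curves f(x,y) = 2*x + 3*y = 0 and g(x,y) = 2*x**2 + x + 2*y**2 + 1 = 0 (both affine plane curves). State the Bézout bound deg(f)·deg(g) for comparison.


Common zeros: ∅; count = 0; Bézout bound = 2.

deg(f) = 1, deg(g) = 2, so Bézout bound = 2.
Scan x ∈ F_7. For each x, list the y ∈ F_7 with f(x, y) ≡ 0 and those with g(x, y) ≡ 0 (mod 7); the common zeros in that column are the intersection.
  x = 0: f ≡ 0 at y ∈ {0}; g ≡ 0 at y ∈ ∅; common: ∅.
  x = 1: f ≡ 0 at y ∈ {4}; g ≡ 0 at y ∈ ∅; common: ∅.
  x = 2: f ≡ 0 at y ∈ {1}; g ≡ 0 at y ∈ ∅; common: ∅.
  x = 3: f ≡ 0 at y ∈ {5}; g ≡ 0 at y ∈ ∅; common: ∅.
  x = 4: f ≡ 0 at y ∈ {2}; g ≡ 0 at y ∈ ∅; common: ∅.
  x = 5: f ≡ 0 at y ∈ {6}; g ≡ 0 at y ∈ {0}; common: ∅.
  x = 6: f ≡ 0 at y ∈ {3}; g ≡ 0 at y ∈ ∅; common: ∅.
Collecting: common zeros = ∅, so the count is 0.
Comparison with the Bézout bound: 0 ≤ 2 = deg(f)·deg(g), as expected for curves with no common component (the affine F_7-count falls short of the bound because intersections may lie at infinity, over extension fields, or carry multiplicity).


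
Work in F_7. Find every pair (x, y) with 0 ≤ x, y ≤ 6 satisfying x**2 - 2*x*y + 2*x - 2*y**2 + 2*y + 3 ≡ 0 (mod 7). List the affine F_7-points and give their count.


Affine F_7-points: {(0, 4), (2, 1), (2, 5), (4, 2), (5, 1), (5, 2), (6, 4), (6, 5)}; count = 8.

For each of the 49 pairs (x, y) ∈ F_7², evaluate f(x, y) mod 7. Record the zeros.
  x = 0: [0↦3, 1↦3, 2↦6, 3↦5, 4↦0, 5↦5, 6↦6]  zeros at y ∈ {4}
  x = 1: [0↦6, 1↦4, 2↦5, 3↦2, 4↦2, 5↦5, 6↦4]  zeros at y ∈ ∅
  x = 2: [0↦4, 1↦0, 2↦6, 3↦1, 4↦6, 5↦0, 6↦4]  zeros at y ∈ {1, 5}
  x = 3: [0↦4, 1↦5, 2↦2, 3↦2, 4↦5, 5↦4, 6↦6]  zeros at y ∈ ∅
  x = 4: [0↦6, 1↦5, 2↦0, 3↦5, 4↦6, 5↦3, 6↦3]  zeros at y ∈ {2}
  x = 5: [0↦3, 1↦0, 2↦0, 3↦3, 4↦2, 5↦4, 6↦2]  zeros at y ∈ {1, 2}
  x = 6: [0↦2, 1↦4, 2↦2, 3↦3, 4↦0, 5↦0, 6↦3]  zeros at y ∈ {4, 5}
Collecting zeros: affine points = {(0, 4), (2, 1), (2, 5), (4, 2), (5, 1), (5, 2), (6, 4), (6, 5)}.
Total count |C(F_7)_aff| = 8.


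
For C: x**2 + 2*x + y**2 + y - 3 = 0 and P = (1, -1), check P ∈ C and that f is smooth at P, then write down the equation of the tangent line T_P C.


Tangent line at P: 4*x - y - 5 = 0.

Step 1: f(1, -1) = 0, so P lies on C.
Step 2: partial derivatives
  f_x(x, y) = 2*x + 2, f_y(x, y) = 2*y + 1.
  f_x(P) = 4, f_y(P) = -1 (gradient nonzero, so P is smooth).
Step 3: tangent line at P: 4·(x − 1) + -1·(y − -1) = 0.
Expanding: 4*x - y - 5 = 0.


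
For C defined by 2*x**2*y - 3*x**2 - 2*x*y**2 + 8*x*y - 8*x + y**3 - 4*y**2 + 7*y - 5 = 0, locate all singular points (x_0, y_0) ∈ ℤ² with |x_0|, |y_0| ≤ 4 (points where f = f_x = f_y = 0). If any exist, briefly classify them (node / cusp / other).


Singular points: {(-1, 1)}; classification: node.

Compute partial derivatives:
  f_x = 4*x*y - 6*x - 2*y**2 + 8*y - 8.
  f_y = 2*x**2 - 4*x*y + 8*x + 3*y**2 - 8*y + 7.
Scan x_0 ∈ {−4, ..., 4}. For each x_0, f_y(x_0, y) is a polynomial in y; find its integer roots y ∈ {−4, ..., 4}, then test f_x and f at those candidates.
  x = -4: f_y(-4, y) = 3*y**2 + 8*y + 7; no integer root y with |y| ≤ 4.
  x = -3: f_y(-3, y) = 3*y**2 + 4*y + 1; vanishes at y ∈ {-1}. (-3, -1): f_x = 12 ≠ 0.
  x = -2: f_y(-2, y) = 3*y**2 - 1; no integer root y with |y| ≤ 4.
  x = -1: f_y(-1, y) = 3*y**2 - 4*y + 1; vanishes at y ∈ {1}. (-1, 1): f_x = 0, f = 0 — SINGULAR.
  x = 0: f_y(0, y) = 3*y**2 - 8*y + 7; no integer root y with |y| ≤ 4.
  x = 1: f_y(1, y) = 3*y**2 - 12*y + 17; no integer root y with |y| ≤ 4.
  x = 2: f_y(2, y) = 3*y**2 - 16*y + 31; no integer root y with |y| ≤ 4.
  x = 3: f_y(3, y) = 3*y**2 - 20*y + 49; no integer root y with |y| ≤ 4.
  x = 4: f_y(4, y) = 3*y**2 - 24*y + 71; no integer root y with |y| ≤ 4.
Only singular point on the grid: (-1, 1).
Classify: substitute x = -1 + u, y = 1 + v and expand: f = 2*u**2*v - u**2 - 2*u*v**2 + v**3 + v**2.
No constant or linear terms (consistent with a singular point). Quadratic part: -u**2 + v**2. Cubic part: 2*u**2*v - 2*u*v**2 + v**3.
The quadratic part v**2 - u**2 = (v − u)(v + u) splits into two distinct linear factors, so there are two distinct tangent lines y − 1 = ±(x − -1) — this is a node (ordinary double point).
Classification: node.


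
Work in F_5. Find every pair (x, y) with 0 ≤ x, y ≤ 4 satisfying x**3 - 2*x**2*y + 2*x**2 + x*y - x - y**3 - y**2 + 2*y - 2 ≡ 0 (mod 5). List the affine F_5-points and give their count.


Affine F_5-points: {(0, 2), (1, 0), (1, 2), (3, 0), (3, 1), (3, 3), (4, 0)}; count = 7.

For each of the 25 pairs (x, y) ∈ F_5², evaluate f(x, y) mod 5. Record the zeros.
  x = 0: [0↦3, 1↦3, 2↦0, 3↦3, 4↦1]  zeros at y ∈ {2}
  x = 1: [0↦0, 1↦4, 2↦0, 3↦2, 4↦4]  zeros at y ∈ {0, 2}
  x = 2: [0↦2, 1↦1, 2↦2, 3↦4, 4↦1]  zeros at y ∈ ∅
  x = 3: [0↦0, 1↦0, 2↦2, 3↦0, 4↦3]  zeros at y ∈ {0, 1, 3}
  x = 4: [0↦0, 1↦2, 2↦1, 3↦1, 4↦1]  zeros at y ∈ {0}
Collecting zeros: affine points = {(0, 2), (1, 0), (1, 2), (3, 0), (3, 1), (3, 3), (4, 0)}.
Total count |C(F_5)_aff| = 7.


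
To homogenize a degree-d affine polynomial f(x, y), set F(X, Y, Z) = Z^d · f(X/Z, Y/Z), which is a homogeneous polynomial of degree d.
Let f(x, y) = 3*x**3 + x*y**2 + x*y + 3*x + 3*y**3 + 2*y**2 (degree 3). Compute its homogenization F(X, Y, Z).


F(X, Y, Z) = 3*X**3 + X*Y**2 + X*Y*Z + 3*X*Z**2 + 3*Y**3 + 2*Y**2*Z

deg(f) = 3.
Substitute x = X/Z, y = Y/Z into f, then multiply by Z^3.
  monomial 3·x^3·y^0 ↦ 3·X^3·Y^0·Z^0.
  monomial 1·x^1·y^2 ↦ 1·X^1·Y^2·Z^0.
  monomial 1·x^1·y^1 ↦ 1·X^1·Y^1·Z^1.
  monomial 3·x^1·y^0 ↦ 3·X^1·Y^0·Z^2.
  monomial 3·x^0·y^3 ↦ 3·X^0·Y^3·Z^0.
  monomial 2·x^0·y^2 ↦ 2·X^0·Y^2·Z^1.
Collecting: F(X, Y, Z) = 3*X**3 + X*Y**2 + X*Y*Z + 3*X*Z**2 + 3*Y**3 + 2*Y**2*Z.


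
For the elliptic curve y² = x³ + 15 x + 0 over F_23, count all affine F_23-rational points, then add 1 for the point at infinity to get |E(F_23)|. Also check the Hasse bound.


Affine points = {(0, 0), (1, 4), (1, 19), (3, 7), (3, 16), (4, 3), (4, 20), (5, 4), (5, 19), (9, 6), (9, 17), (10, 0), (11, 1), (11, 22), (13, 0), (15, 9), (15, 14), (16, 9), (16, 14), (17, 4), (17, 19), (21, 10), (21, 13)}; affine count = 23; |E(F_23)| = 24.

Discriminant check: Δ ∝ 4a³ + 27b² = 4·15³ + 27·0² = 4·3375 + 27·0 ≡ 22 (mod 23). Nonzero ⇒ E is nonsingular.
For each x ∈ F_23, compute rhs = x³ + 15·x + 0 mod 23, then count y ∈ F_23 with y² ≡ rhs.
  x = 0: rhs = 0, matching y values: 0 (1 points).
  x = 1: rhs = 16, matching y values: 4, 19 (2 points).
  x = 2: rhs = 15, matching y values: none (0 points).
  x = 3: rhs = 3, matching y values: 7, 16 (2 points).
  x = 4: rhs = 9, matching y values: 3, 20 (2 points).
  x = 5: rhs = 16, matching y values: 4, 19 (2 points).
  x = 6: rhs = 7, matching y values: none (0 points).
  x = 7: rhs = 11, matching y values: none (0 points).
  x = 8: rhs = 11, matching y values: none (0 points).
  x = 9: rhs = 13, matching y values: 6, 17 (2 points).
  x = 10: rhs = 0, matching y values: 0 (1 points).
  x = 11: rhs = 1, matching y values: 1, 22 (2 points).
  x = 12: rhs = 22, matching y values: none (0 points).
  x = 13: rhs = 0, matching y values: 0 (1 points).
  x = 14: rhs = 10, matching y values: none (0 points).
  x = 15: rhs = 12, matching y values: 9, 14 (2 points).
  x = 16: rhs = 12, matching y values: 9, 14 (2 points).
  x = 17: rhs = 16, matching y values: 4, 19 (2 points).
  x = 18: rhs = 7, matching y values: none (0 points).
  x = 19: rhs = 14, matching y values: none (0 points).
  x = 20: rhs = 20, matching y values: none (0 points).
  x = 21: rhs = 8, matching y values: 10, 13 (2 points).
  x = 22: rhs = 7, matching y values: none (0 points).
Total affine count: 23.
Full point count |E(F_23)| = 23 + 1 = 24.
Hasse bound: |24 − (23+1)| = |0| = 0 ≤ 2√23 ≈ 9.5917 ✓.


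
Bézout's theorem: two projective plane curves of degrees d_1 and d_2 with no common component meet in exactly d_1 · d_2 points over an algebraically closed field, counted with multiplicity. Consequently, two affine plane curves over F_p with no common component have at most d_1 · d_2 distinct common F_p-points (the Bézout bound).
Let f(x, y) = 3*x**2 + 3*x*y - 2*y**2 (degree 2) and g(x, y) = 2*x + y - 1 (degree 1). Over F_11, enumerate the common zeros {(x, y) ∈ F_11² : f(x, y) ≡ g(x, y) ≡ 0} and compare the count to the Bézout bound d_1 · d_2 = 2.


Common zeros: ∅; count = 0; Bézout bound = 2.

deg(f) = 2, deg(g) = 1, so Bézout bound = 2.
Scan x ∈ F_11. For each x, list the y ∈ F_11 with f(x, y) ≡ 0 and those with g(x, y) ≡ 0 (mod 11); the common zeros in that column are the intersection.
  x = 0: f ≡ 0 at y ∈ {0}; g ≡ 0 at y ∈ {1}; common: ∅.
  x = 1: f ≡ 0 at y ∈ {9}; g ≡ 0 at y ∈ {10}; common: ∅.
  x = 2: f ≡ 0 at y ∈ {7}; g ≡ 0 at y ∈ {8}; common: ∅.
  x = 3: f ≡ 0 at y ∈ {5}; g ≡ 0 at y ∈ {6}; common: ∅.
  x = 4: f ≡ 0 at y ∈ {3}; g ≡ 0 at y ∈ {4}; common: ∅.
  x = 5: f ≡ 0 at y ∈ {1}; g ≡ 0 at y ∈ {2}; common: ∅.
  x = 6: f ≡ 0 at y ∈ {10}; g ≡ 0 at y ∈ {0}; common: ∅.
  x = 7: f ≡ 0 at y ∈ {8}; g ≡ 0 at y ∈ {9}; common: ∅.
  x = 8: f ≡ 0 at y ∈ {6}; g ≡ 0 at y ∈ {7}; common: ∅.
  x = 9: f ≡ 0 at y ∈ {4}; g ≡ 0 at y ∈ {5}; common: ∅.
  x = 10: f ≡ 0 at y ∈ {2}; g ≡ 0 at y ∈ {3}; common: ∅.
Collecting: common zeros = ∅, so the count is 0.
Comparison with the Bézout bound: 0 ≤ 2 = deg(f)·deg(g), as expected for curves with no common component (the affine F_11-count falls short of the bound because intersections may lie at infinity, over extension fields, or carry multiplicity).
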